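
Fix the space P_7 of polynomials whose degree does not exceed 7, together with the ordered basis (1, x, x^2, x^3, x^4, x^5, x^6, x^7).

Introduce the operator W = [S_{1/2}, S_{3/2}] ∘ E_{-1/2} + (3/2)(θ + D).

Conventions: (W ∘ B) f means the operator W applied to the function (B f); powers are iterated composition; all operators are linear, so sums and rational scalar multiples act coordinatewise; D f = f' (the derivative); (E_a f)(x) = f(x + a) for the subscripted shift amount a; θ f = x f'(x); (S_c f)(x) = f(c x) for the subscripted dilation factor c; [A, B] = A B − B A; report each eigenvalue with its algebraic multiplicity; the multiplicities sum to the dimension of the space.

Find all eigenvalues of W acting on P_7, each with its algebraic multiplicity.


image of 1: 0
image of x: (3/2)x + 3/2
image of x^2: 3x^2 + 3x
image of x^3: (9/2)x^3 + (9/2)x^2
image of x^4: 6x^4 + 6x^3
image of x^5: (15/2)x^5 + (15/2)x^4
image of x^6: 9x^6 + 9x^5
image of x^7: (21/2)x^7 + (21/2)x^6
the matrix is upper triangular; its diagonal is (0, 3/2, 3, 9/2, 6, 15/2, 9, 21/2)
for a triangular matrix the eigenvalues are the diagonal entries, with algebraic multiplicity their repetition count

λ = 0 (multiplicity 1), λ = 3/2 (multiplicity 1), λ = 3 (multiplicity 1), λ = 9/2 (multiplicity 1), λ = 6 (multiplicity 1), λ = 15/2 (multiplicity 1), λ = 9 (multiplicity 1), λ = 21/2 (multiplicity 1)


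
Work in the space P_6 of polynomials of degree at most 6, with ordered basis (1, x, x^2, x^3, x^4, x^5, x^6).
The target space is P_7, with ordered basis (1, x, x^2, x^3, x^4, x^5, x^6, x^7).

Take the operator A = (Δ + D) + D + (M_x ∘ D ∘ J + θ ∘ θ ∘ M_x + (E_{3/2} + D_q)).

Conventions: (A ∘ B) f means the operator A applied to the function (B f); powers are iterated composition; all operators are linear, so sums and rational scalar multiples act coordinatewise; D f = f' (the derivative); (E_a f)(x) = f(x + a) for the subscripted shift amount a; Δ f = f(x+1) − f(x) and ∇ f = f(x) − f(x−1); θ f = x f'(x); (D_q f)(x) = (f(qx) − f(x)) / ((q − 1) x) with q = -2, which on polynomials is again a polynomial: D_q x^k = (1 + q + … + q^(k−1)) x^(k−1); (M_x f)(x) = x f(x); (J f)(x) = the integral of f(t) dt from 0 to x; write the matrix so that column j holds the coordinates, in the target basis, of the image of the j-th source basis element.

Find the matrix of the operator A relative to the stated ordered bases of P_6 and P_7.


the matrix is [[1, 11/2, 13/4, 35/8, 97/16, 275/32, 793/64]; [2, 1, 8, 39/4, 35/2, 485/16, 825/16]; [0, 5, 1, 33/2, 39/2, 175/4, 1455/16]; [0, 0, 10, 1, 13, 65/2, 175/2]; [0, 0, 0, 17, 1, 67/2, 195/4]; [0, 0, 0, 0, 26, 1, 6]; [0, 0, 0, 0, 0, 37, 1]; [0, 0, 0, 0, 0, 0, 50]] (rows listed top to bottom)

image of 1: 2x + 1
image of x: 5x^2 + x + 11/2
image of x^2: 10x^3 + x^2 + 8x + 13/4
image of x^3: 17x^4 + x^3 + (33/2)x^2 + (39/4)x + 35/8
image of x^4: 26x^5 + x^4 + 13x^3 + (39/2)x^2 + (35/2)x + 97/16
image of x^5: 37x^6 + x^5 + (67/2)x^4 + (65/2)x^3 + (175/4)x^2 + (485/16)x + 275/32
image of x^6: 50x^7 + x^6 + 6x^5 + (195/4)x^4 + (175/2)x^3 + (1455/16)x^2 + (825/16)x + 793/64
each image's coordinates form column j of the matrix


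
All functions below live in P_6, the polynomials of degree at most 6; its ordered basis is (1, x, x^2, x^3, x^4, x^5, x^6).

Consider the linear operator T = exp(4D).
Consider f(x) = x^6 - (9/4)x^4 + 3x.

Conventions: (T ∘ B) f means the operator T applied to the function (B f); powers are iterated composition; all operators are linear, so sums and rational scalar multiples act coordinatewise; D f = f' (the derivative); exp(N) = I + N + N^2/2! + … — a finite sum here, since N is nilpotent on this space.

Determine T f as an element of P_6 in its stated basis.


g(x) = x^6 + 24x^5 + (951/4)x^4 + 1244x^3 + 3624x^2 + 5571x + 3532

order-1 term: 24x^5 - 36x^3 + 12
order-2 term: 240x^4 - 216x^2
order-3 term: 1280x^3 - 576x
order-4 term: 3840x^2 - 576
order-5 term: 6144x
order-6 term: 4096
the series for exp(4D) f terminates at order 6
exp(4D) f = x^6 + 24x^5 + (951/4)x^4 + 1244x^3 + 3624x^2 + 5571x + 3532


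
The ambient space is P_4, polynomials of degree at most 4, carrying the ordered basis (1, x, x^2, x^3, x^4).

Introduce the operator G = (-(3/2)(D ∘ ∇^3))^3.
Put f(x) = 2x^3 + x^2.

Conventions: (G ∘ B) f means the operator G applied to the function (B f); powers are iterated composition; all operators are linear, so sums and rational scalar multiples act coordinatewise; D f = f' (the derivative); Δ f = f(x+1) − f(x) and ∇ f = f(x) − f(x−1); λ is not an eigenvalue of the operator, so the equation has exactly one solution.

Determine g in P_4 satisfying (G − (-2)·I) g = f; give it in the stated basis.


the result is g(x) = x^3 + (1/2)x^2

write g with unknown coordinates in the stated basis and equate coefficients in (G − (-2)·I) g = f
solving from the highest basis element down gives g = x^3 + (1/2)x^2
check: G g = 0
so G g − (-2)·g = 2x^3 + x^2 = f ✓


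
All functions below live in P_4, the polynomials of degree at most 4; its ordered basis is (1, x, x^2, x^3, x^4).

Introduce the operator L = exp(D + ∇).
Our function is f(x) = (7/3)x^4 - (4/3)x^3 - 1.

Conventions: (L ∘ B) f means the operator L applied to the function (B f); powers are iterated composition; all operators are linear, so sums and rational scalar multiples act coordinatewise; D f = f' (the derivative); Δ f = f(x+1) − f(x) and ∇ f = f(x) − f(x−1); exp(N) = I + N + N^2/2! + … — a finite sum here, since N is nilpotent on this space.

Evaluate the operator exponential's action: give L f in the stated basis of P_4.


order-1 term: (56/3)x^3 - 22x^2 + (40/3)x - 11/3
order-2 term: 56x^2 - 72x + 101/3
order-3 term: (224/3)x - 200/3
order-4 term: 112/3
the series for exp(D + ∇) f terminates at order 4
exp(D + ∇) f = (7/3)x^4 + (52/3)x^3 + 34x^2 + 16x - 1/3

the result is g(x) = (7/3)x^4 + (52/3)x^3 + 34x^2 + 16x - 1/3


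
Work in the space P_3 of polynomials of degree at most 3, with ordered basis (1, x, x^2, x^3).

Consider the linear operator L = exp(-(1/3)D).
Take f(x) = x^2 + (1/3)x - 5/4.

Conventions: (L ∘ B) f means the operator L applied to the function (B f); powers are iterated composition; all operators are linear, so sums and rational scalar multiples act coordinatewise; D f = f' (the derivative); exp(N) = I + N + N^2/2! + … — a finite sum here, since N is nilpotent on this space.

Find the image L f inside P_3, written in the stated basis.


order-1 term: -(2/3)x - 1/9
order-2 term: 1/9
the series for exp(-(1/3)D) f terminates at order 2
exp(-(1/3)D) f = x^2 - (1/3)x - 5/4

the result is g(x) = x^2 - (1/3)x - 5/4


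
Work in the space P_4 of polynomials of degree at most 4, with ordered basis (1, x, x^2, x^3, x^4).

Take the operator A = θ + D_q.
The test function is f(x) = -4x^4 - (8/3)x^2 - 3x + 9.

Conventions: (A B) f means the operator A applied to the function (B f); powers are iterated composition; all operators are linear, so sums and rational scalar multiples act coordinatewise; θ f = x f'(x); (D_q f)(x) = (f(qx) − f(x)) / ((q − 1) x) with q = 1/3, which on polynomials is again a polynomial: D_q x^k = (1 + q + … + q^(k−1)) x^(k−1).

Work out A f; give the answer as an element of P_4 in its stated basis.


g(x) = -16x^4 - (160/27)x^3 - (16/3)x^2 - (59/9)x - 3

θ f = -16x^4 - (16/3)x^2 - 3x
D_q f = -(160/27)x^3 - (32/9)x - 3
(θ + D_q) f = -16x^4 - (160/27)x^3 - (16/3)x^2 - (59/9)x - 3


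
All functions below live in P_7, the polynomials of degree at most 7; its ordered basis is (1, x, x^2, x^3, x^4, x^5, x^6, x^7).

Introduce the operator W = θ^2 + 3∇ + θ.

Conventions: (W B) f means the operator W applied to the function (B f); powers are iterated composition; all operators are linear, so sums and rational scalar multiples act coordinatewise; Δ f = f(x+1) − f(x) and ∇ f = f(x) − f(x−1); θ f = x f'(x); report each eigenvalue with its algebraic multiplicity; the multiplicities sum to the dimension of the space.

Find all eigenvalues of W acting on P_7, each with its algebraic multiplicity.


λ = 0 (multiplicity 1), λ = 2 (multiplicity 1), λ = 6 (multiplicity 1), λ = 12 (multiplicity 1), λ = 20 (multiplicity 1), λ = 30 (multiplicity 1), λ = 42 (multiplicity 1), λ = 56 (multiplicity 1)

image of 1: 0
image of x: 2x + 3
image of x^2: 6x^2 + 6x - 3
image of x^3: 12x^3 + 9x^2 - 9x + 3
image of x^4: 20x^4 + 12x^3 - 18x^2 + 12x - 3
image of x^5: 30x^5 + 15x^4 - 30x^3 + 30x^2 - 15x + 3
image of x^6: 42x^6 + 18x^5 - 45x^4 + 60x^3 - 45x^2 + 18x - 3
image of x^7: 56x^7 + 21x^6 - 63x^5 + 105x^4 - 105x^3 + 63x^2 - 21x + 3
the matrix is upper triangular; its diagonal is (0, 2, 6, 12, 20, 30, 42, 56)
for a triangular matrix the eigenvalues are the diagonal entries, with algebraic multiplicity their repetition count


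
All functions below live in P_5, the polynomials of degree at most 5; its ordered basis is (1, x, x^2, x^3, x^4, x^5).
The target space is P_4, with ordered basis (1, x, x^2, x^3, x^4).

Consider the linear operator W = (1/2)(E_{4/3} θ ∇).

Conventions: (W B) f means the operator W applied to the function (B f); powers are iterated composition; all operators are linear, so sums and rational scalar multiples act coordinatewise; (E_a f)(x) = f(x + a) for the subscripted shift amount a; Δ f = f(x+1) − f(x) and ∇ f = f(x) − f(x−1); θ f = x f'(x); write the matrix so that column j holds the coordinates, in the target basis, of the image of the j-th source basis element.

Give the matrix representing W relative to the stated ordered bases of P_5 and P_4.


the matrix is [[0, 0, 4/3, 10/3, 56/9, 850/81]; [0, 0, 1, 13/2, 18, 2105/54]; [0, 0, 0, 3, 18, 170/3]; [0, 0, 0, 0, 6, 115/3]; [0, 0, 0, 0, 0, 10]] (rows listed top to bottom)

image of 1: 0
image of x: 0
image of x^2: x + 4/3
image of x^3: 3x^2 + (13/2)x + 10/3
image of x^4: 6x^3 + 18x^2 + 18x + 56/9
image of x^5: 10x^4 + (115/3)x^3 + (170/3)x^2 + (2105/54)x + 850/81
each image's coordinates form column j of the matrix


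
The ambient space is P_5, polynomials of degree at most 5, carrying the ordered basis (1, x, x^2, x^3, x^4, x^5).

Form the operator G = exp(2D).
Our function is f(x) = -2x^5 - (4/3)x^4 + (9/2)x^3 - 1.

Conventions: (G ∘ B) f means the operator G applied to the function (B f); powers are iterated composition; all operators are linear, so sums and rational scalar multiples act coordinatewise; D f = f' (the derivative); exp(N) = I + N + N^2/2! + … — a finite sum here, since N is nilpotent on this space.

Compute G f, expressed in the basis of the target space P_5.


order-1 term: -20x^4 - (32/3)x^3 + 27x^2
order-2 term: -80x^3 - 32x^2 + 54x
order-3 term: -160x^2 - (128/3)x + 36
order-4 term: -160x - 64/3
order-5 term: -64
the series for exp(2D) f terminates at order 5
exp(2D) f = -2x^5 - (64/3)x^4 - (517/6)x^3 - 165x^2 - (446/3)x - 151/3

g(x) = -2x^5 - (64/3)x^4 - (517/6)x^3 - 165x^2 - (446/3)x - 151/3


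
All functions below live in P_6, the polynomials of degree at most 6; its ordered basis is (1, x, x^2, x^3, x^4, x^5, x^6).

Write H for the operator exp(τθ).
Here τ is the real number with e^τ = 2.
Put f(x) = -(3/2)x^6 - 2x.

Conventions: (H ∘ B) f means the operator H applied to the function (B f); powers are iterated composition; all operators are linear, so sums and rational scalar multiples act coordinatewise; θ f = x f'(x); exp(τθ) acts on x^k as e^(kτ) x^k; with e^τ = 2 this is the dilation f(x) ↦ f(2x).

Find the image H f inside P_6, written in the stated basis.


the result is g(x) = -96x^6 - 4x

exp(τθ) x^k = e^(kτ) x^k; with e^τ = 2 this sends x^k to 2^k x^k
x ↦ 2 x
x^6 ↦ 64 x^6
applying this coordinatewise to f: exp(τθ) f = -96x^6 - 4x


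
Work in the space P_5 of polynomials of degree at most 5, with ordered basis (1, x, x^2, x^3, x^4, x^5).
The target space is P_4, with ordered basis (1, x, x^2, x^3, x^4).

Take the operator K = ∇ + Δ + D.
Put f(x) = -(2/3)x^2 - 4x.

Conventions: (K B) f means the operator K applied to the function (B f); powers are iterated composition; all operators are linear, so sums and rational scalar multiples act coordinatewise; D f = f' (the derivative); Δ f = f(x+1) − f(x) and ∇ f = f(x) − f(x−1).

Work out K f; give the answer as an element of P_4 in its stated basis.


∇ f = -(4/3)x - 10/3
Δ f = -(4/3)x - 14/3
D f = -(4/3)x - 4
(∇ + Δ + D) f = -4x - 12

the image equals g(x) = -4x - 12


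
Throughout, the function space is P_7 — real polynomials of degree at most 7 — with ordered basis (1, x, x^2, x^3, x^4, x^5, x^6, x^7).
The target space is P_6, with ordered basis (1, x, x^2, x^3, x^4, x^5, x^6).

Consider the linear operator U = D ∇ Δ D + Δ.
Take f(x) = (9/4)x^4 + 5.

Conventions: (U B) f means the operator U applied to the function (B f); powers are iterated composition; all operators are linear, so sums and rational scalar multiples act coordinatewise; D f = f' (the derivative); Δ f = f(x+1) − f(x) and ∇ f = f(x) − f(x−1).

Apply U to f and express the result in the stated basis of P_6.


g(x) = 9x^3 + (27/2)x^2 + 9x + 225/4

D f = 9x^3
Δ D f = 27x^2 + 27x + 9
∇ Δ D f = 54x
D (∇ Δ) D f = 54
Δ f = 9x^3 + (27/2)x^2 + 9x + 9/4
(D ∇ Δ D + Δ) f = 9x^3 + (27/2)x^2 + 9x + 225/4


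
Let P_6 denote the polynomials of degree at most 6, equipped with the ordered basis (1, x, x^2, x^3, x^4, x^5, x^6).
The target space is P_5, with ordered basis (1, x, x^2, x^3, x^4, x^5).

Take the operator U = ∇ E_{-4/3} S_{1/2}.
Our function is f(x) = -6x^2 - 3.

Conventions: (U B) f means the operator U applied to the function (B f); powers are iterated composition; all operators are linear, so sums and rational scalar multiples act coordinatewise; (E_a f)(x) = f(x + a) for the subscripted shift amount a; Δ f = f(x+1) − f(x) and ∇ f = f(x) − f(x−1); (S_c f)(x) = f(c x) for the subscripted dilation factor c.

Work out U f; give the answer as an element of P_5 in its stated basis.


the result is g(x) = -3x + 11/2

S_{1/2} f = -(3/2)x^2 - 3
E_{-4/3} S_{1/2} f = -(3/2)x^2 + 4x - 17/3
∇ (E_{-4/3} S_{1/2}) f = -3x + 11/2


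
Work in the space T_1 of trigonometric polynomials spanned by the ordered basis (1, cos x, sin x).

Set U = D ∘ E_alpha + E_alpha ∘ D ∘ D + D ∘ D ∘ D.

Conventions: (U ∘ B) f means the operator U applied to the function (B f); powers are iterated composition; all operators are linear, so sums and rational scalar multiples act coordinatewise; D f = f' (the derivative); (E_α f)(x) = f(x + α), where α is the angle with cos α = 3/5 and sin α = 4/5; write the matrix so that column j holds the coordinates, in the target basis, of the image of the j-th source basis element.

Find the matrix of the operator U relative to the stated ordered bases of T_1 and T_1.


image of 1: 0
image of cos x: -(7/5)cos x + (6/5)sin x
image of sin x: -(6/5)cos x - (7/5)sin x
each image's coordinates form column j of the matrix

the matrix is [[0, 0, 0]; [0, -7/5, -6/5]; [0, 6/5, -7/5]] (rows listed top to bottom)


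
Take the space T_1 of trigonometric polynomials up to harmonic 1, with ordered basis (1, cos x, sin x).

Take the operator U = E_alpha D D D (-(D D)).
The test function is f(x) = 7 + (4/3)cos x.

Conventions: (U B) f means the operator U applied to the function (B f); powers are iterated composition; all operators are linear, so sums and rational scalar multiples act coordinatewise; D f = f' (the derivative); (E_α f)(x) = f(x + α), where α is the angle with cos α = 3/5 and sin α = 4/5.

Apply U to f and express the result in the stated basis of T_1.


D f = -(4/3)sin x
D D f = -(4/3)cos x
(-(D D)) f = (4/3)cos x
D (-(D D)) f = -(4/3)sin x
D (D (-(D D))) f = -(4/3)cos x
D D (D (-(D D))) f = (4/3)sin x
E_alpha D D (D (-(D D))) f = (16/15)cos x + (4/5)sin x

the result is g(x) = (16/15)cos x + (4/5)sin x


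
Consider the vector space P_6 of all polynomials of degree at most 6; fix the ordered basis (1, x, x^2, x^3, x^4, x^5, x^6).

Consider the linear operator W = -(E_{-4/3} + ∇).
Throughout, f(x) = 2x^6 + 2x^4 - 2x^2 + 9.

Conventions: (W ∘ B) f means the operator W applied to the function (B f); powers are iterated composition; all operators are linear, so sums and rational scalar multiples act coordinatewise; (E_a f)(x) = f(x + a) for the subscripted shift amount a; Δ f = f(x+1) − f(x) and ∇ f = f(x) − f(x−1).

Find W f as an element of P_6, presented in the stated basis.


the image equals g(x) = -2x^6 + 4x^5 - (76/3)x^4 + (1552/27)x^3 - (1948/27)x^2 + (3904/81)x - 15311/729

E_{-4/3} f = 2x^6 - 16x^5 + (166/3)x^4 - (2848/27)x^3 + (3082/27)x^2 - (5200/81)x + 16769/729
∇ f = 12x^5 - 30x^4 + 48x^3 - 42x^2 + 16x - 2
(E_{-4/3} + ∇) f = 2x^6 - 4x^5 + (76/3)x^4 - (1552/27)x^3 + (1948/27)x^2 - (3904/81)x + 15311/729
(-(E_{-4/3} + ∇)) f = -2x^6 + 4x^5 - (76/3)x^4 + (1552/27)x^3 - (1948/27)x^2 + (3904/81)x - 15311/729


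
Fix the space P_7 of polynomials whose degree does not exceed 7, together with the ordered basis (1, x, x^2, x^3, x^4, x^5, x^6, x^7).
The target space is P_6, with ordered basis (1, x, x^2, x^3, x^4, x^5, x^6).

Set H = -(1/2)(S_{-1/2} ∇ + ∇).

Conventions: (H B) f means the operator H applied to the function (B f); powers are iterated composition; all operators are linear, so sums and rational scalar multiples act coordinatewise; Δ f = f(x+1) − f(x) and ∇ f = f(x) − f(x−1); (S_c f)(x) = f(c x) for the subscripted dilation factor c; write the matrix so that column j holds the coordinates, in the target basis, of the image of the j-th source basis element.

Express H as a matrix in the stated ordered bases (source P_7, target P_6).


image of 1: 0
image of x: -1
image of x^2: -(1/2)x + 1
image of x^3: -(15/8)x^2 + (3/4)x - 1
image of x^4: -(7/4)x^3 + (15/4)x^2 - x + 1
image of x^5: -(85/32)x^4 + (35/8)x^3 - (25/4)x^2 + (5/4)x - 1
image of x^6: -(93/32)x^5 + (255/32)x^4 - (35/4)x^3 + (75/8)x^2 - (3/2)x + 1
image of x^7: -(455/128)x^6 + (651/64)x^5 - (595/32)x^4 + (245/16)x^3 - (105/8)x^2 + (7/4)x - 1
each image's coordinates form column j of the matrix

the matrix is [[0, -1, 1, -1, 1, -1, 1, -1]; [0, 0, -1/2, 3/4, -1, 5/4, -3/2, 7/4]; [0, 0, 0, -15/8, 15/4, -25/4, 75/8, -105/8]; [0, 0, 0, 0, -7/4, 35/8, -35/4, 245/16]; [0, 0, 0, 0, 0, -85/32, 255/32, -595/32]; [0, 0, 0, 0, 0, 0, -93/32, 651/64]; [0, 0, 0, 0, 0, 0, 0, -455/128]] (rows listed top to bottom)


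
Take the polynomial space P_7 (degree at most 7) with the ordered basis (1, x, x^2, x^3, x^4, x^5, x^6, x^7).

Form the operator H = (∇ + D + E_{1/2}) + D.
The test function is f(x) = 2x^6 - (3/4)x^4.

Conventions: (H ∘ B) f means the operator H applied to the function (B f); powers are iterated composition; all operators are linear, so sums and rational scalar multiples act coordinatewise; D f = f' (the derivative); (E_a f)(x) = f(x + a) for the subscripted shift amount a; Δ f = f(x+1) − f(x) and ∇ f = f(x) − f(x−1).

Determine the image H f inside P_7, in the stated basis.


g(x) = 2x^6 + 42x^5 - (93/4)x^4 + (69/2)x^3 - (99/4)x^2 + 9x - 81/64

∇ f = 12x^5 - 30x^4 + 37x^3 - (51/2)x^2 + 9x - 5/4
D f = 12x^5 - 3x^3
E_{1/2} f = 2x^6 + 6x^5 + (27/4)x^4 + (7/2)x^3 + (3/4)x^2 - 1/64
(∇ + D + E_{1/2}) f = 2x^6 + 30x^5 - (93/4)x^4 + (75/2)x^3 - (99/4)x^2 + 9x - 81/64
D f = 12x^5 - 3x^3
((∇ + D + E_{1/2}) + D) f = 2x^6 + 42x^5 - (93/4)x^4 + (69/2)x^3 - (99/4)x^2 + 9x - 81/64


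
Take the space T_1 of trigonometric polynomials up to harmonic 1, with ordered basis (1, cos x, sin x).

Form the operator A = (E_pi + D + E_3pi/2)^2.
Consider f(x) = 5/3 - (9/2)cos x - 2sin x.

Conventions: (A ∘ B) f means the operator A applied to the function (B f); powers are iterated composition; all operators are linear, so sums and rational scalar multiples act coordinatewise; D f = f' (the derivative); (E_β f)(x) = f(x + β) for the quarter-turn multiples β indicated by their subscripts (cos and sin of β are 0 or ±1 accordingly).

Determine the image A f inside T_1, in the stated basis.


E_pi f = 5/3 + (9/2)cos x + 2sin x
D f = -2cos x + (9/2)sin x
E_3pi/2 f = 5/3 + 2cos x - (9/2)sin x
(E_pi + D + E_3pi/2) f = 10/3 + (9/2)cos x + 2sin x
E_pi (E_pi + D + E_3pi/2) f = 10/3 - (9/2)cos x - 2sin x
D (E_pi + D + E_3pi/2) f = 2cos x - (9/2)sin x
E_3pi/2 (E_pi + D + E_3pi/2) f = 10/3 - 2cos x + (9/2)sin x
(E_pi + D + E_3pi/2) (E_pi + D + E_3pi/2) f = 20/3 - (9/2)cos x - 2sin x

the result is g(x) = 20/3 - (9/2)cos x - 2sin x


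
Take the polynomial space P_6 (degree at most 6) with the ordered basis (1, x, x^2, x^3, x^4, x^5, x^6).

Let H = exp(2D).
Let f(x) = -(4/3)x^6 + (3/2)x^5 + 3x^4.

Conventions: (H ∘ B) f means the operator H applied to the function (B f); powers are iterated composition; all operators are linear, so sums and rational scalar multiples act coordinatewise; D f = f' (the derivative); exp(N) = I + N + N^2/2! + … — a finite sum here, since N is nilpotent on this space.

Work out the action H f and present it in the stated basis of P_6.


the image equals g(x) = -(4/3)x^6 - (29/2)x^5 - 62x^4 - (388/3)x^3 - 128x^2 - 40x + 32/3

order-1 term: -16x^5 + 15x^4 + 24x^3
order-2 term: -80x^4 + 60x^3 + 72x^2
order-3 term: -(640/3)x^3 + 120x^2 + 96x
order-4 term: -320x^2 + 120x + 48
order-5 term: -256x + 48
order-6 term: -256/3
the series for exp(2D) f terminates at order 6
exp(2D) f = -(4/3)x^6 - (29/2)x^5 - 62x^4 - (388/3)x^3 - 128x^2 - 40x + 32/3


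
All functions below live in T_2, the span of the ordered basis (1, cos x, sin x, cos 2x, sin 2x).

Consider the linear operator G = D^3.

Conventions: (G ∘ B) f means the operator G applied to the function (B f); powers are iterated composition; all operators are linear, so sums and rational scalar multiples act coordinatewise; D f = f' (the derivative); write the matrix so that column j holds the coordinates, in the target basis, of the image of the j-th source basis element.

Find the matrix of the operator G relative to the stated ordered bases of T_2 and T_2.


the matrix is [[0, 0, 0, 0, 0]; [0, 0, -1, 0, 0]; [0, 1, 0, 0, 0]; [0, 0, 0, 0, -8]; [0, 0, 0, 8, 0]] (rows listed top to bottom)

image of 1: 0
image of cos x: sin x
image of sin x: -cos x
image of cos 2x: 8sin 2x
image of sin 2x: -8cos 2x
each image's coordinates form column j of the matrix


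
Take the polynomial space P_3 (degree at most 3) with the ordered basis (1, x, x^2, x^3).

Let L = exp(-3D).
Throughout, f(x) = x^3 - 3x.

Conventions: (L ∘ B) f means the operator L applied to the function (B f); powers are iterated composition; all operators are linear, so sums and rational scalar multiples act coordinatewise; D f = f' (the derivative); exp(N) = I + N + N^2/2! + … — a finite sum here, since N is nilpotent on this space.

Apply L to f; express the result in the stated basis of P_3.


order-1 term: -9x^2 + 9
order-2 term: 27x
order-3 term: -27
the series for exp(-3D) f terminates at order 3
exp(-3D) f = x^3 - 9x^2 + 24x - 18

g(x) = x^3 - 9x^2 + 24x - 18


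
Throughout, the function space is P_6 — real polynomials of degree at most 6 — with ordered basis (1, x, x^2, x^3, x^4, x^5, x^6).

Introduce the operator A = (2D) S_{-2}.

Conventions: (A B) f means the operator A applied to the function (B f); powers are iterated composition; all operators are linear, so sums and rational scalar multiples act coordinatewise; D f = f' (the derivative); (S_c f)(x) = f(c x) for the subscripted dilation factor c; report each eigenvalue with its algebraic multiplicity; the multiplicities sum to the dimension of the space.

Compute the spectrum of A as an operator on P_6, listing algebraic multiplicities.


image of 1: 0
image of x: -4
image of x^2: 16x
image of x^3: -48x^2
image of x^4: 128x^3
image of x^5: -320x^4
image of x^6: 768x^5
the matrix is upper triangular; its diagonal is (0, 0, 0, 0, 0, 0, 0)
for a triangular matrix the eigenvalues are the diagonal entries, with algebraic multiplicity their repetition count

λ = 0 (multiplicity 7)


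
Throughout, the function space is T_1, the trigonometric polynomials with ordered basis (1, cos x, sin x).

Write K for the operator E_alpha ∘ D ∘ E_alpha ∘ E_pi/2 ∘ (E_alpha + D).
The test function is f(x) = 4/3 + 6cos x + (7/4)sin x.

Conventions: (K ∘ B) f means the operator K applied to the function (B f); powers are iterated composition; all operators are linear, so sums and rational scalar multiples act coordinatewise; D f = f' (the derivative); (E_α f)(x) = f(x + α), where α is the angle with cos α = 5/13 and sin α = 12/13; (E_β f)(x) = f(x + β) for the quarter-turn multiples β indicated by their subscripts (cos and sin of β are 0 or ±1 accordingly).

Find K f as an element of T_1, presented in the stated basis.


E_alpha f = 4/3 + (51/13)cos x - (253/52)sin x
D f = (7/4)cos x - 6sin x
(E_alpha + D) f = 4/3 + (295/52)cos x - (565/52)sin x
E_pi/2 (E_alpha + D) f = 4/3 - (565/52)cos x - (295/52)sin x
E_alpha E_pi/2 (E_alpha + D) f = 4/3 - (6365/676)cos x + (5305/676)sin x
D (E_alpha ∘ E_pi/2) (E_alpha + D) f = (5305/676)cos x + (6365/676)sin x
E_alpha D (E_alpha ∘ E_pi/2) (E_alpha + D) f = (102905/8788)cos x - (31835/8788)sin x

the result is g(x) = (102905/8788)cos x - (31835/8788)sin x


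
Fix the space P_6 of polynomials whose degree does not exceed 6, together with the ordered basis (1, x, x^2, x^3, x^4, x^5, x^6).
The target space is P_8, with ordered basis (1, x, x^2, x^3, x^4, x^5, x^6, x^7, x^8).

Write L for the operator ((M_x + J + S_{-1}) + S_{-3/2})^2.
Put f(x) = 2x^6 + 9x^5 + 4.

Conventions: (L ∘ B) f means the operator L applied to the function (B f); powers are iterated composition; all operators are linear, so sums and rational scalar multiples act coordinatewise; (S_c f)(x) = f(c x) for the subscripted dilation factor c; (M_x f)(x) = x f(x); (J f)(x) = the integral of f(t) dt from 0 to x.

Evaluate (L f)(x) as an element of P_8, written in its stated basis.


M_x f = 2x^7 + 9x^6 + 4x
J f = (2/7)x^7 + (3/2)x^6 + 4x
S_{-1} f = 2x^6 - 9x^5 + 4
(M_x + J + S_{-1}) f = (16/7)x^7 + (25/2)x^6 - 9x^5 + 8x + 4
S_{-3/2} f = (729/32)x^6 - (2187/32)x^5 + 4
((M_x + J + S_{-1}) + S_{-3/2}) f = (16/7)x^7 + (1129/32)x^6 - (2475/32)x^5 + 8x + 8
M_x ((M_x + J + S_{-1}) + S_{-3/2}) f = (16/7)x^8 + (1129/32)x^7 - (2475/32)x^6 + 8x^2 + 8x
J ((M_x + J + S_{-1}) + S_{-3/2}) f = (2/7)x^8 + (1129/224)x^7 - (825/64)x^6 + 4x^2 + 8x
S_{-1} ((M_x + J + S_{-1}) + S_{-3/2}) f = -(16/7)x^7 + (1129/32)x^6 + (2475/32)x^5 - 8x + 8
(M_x + J + S_{-1}) ((M_x + J + S_{-1}) + S_{-3/2}) f = (18/7)x^8 + (1065/28)x^7 - (3517/64)x^6 + (2475/32)x^5 + 12x^2 + 8x + 8
S_{-3/2} ((M_x + J + S_{-1}) + S_{-3/2}) f = -(2187/56)x^7 + (823041/2048)x^6 + (601425/1024)x^5 - 12x + 8
((M_x + J + S_{-1}) + S_{-3/2}) ((M_x + J + S_{-1}) + S_{-3/2}) f = (18/7)x^8 - (57/56)x^7 + (710497/2048)x^6 + (680625/1024)x^5 + 12x^2 - 4x + 16

the image equals g(x) = (18/7)x^8 - (57/56)x^7 + (710497/2048)x^6 + (680625/1024)x^5 + 12x^2 - 4x + 16


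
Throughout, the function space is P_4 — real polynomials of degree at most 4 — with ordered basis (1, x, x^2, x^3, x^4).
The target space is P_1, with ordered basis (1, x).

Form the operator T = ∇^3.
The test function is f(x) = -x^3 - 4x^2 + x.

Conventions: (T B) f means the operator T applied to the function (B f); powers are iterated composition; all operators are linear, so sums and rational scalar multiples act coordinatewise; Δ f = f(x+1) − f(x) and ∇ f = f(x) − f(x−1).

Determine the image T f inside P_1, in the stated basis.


the image equals g(x) = -6

∇ f = -3x^2 - 5x + 4
∇ ∇ f = -6x - 2
∇ ∇ ∇ f = -6


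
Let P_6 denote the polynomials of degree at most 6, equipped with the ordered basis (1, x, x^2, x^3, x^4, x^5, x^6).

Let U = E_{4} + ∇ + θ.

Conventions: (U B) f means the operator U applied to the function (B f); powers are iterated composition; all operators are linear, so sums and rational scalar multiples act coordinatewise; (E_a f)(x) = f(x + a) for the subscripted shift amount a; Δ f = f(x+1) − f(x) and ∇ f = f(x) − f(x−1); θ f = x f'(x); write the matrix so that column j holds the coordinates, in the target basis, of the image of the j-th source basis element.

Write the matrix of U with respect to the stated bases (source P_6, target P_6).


image of 1: 1
image of x: 2x + 5
image of x^2: 3x^2 + 10x + 15
image of x^3: 4x^3 + 15x^2 + 45x + 65
image of x^4: 5x^4 + 20x^3 + 90x^2 + 260x + 255
image of x^5: 6x^5 + 25x^4 + 150x^3 + 650x^2 + 1275x + 1025
image of x^6: 7x^6 + 30x^5 + 225x^4 + 1300x^3 + 3825x^2 + 6150x + 4095
each image's coordinates form column j of the matrix

the matrix is [[1, 5, 15, 65, 255, 1025, 4095]; [0, 2, 10, 45, 260, 1275, 6150]; [0, 0, 3, 15, 90, 650, 3825]; [0, 0, 0, 4, 20, 150, 1300]; [0, 0, 0, 0, 5, 25, 225]; [0, 0, 0, 0, 0, 6, 30]; [0, 0, 0, 0, 0, 0, 7]] (rows listed top to bottom)


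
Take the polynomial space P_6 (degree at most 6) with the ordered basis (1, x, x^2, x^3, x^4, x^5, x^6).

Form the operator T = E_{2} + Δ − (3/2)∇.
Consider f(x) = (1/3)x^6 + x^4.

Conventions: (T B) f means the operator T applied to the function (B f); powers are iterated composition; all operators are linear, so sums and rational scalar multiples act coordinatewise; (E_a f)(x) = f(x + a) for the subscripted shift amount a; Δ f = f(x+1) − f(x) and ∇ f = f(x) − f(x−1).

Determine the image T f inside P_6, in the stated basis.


E_{2} f = (1/3)x^6 + 4x^5 + 21x^4 + (184/3)x^3 + 104x^2 + 96x + 112/3
Δ f = 2x^5 + 5x^4 + (32/3)x^3 + 11x^2 + 6x + 4/3
∇ f = 2x^5 - 5x^4 + (32/3)x^3 - 11x^2 + 6x - 4/3
(-(3/2)∇) f = -3x^5 + (15/2)x^4 - 16x^3 + (33/2)x^2 - 9x + 2
(E_{2} + Δ − (3/2)∇) f = (1/3)x^6 + 3x^5 + (67/2)x^4 + 56x^3 + (263/2)x^2 + 93x + 122/3

g(x) = (1/3)x^6 + 3x^5 + (67/2)x^4 + 56x^3 + (263/2)x^2 + 93x + 122/3


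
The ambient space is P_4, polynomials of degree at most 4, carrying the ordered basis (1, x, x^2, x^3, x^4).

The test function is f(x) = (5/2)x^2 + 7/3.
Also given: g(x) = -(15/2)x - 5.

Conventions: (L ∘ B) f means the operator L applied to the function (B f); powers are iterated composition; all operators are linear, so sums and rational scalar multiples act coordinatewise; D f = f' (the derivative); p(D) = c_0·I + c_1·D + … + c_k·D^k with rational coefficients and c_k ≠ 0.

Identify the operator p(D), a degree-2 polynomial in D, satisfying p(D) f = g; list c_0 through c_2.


D^0 f = (5/2)x^2 + 7/3
D^1 f = 5x
D^2 f = 5
matching coefficients of g against c_0 f + c_1 Df + … from the top degree down determines the c_i
solution: c_0 = 0, c_1 = -3/2, c_2 = -1

c_0 = 0, c_1 = -3/2, c_2 = -1


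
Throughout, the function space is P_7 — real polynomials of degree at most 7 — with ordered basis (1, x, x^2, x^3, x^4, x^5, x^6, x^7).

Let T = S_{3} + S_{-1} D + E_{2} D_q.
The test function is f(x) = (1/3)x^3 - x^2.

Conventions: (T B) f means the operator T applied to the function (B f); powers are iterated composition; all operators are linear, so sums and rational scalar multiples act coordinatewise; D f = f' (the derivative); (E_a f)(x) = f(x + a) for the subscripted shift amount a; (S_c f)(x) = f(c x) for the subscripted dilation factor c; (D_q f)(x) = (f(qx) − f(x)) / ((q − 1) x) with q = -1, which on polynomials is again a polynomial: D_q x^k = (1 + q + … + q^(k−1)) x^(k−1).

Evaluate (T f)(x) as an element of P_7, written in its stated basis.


the image equals g(x) = 9x^3 - (23/3)x^2 + (10/3)x + 4/3

S_{3} f = 9x^3 - 9x^2
D f = x^2 - 2x
S_{-1} D f = x^2 + 2x
D_q f = (1/3)x^2
E_{2} D_q f = (1/3)x^2 + (4/3)x + 4/3
(S_{3} + S_{-1} D + E_{2} D_q) f = 9x^3 - (23/3)x^2 + (10/3)x + 4/3


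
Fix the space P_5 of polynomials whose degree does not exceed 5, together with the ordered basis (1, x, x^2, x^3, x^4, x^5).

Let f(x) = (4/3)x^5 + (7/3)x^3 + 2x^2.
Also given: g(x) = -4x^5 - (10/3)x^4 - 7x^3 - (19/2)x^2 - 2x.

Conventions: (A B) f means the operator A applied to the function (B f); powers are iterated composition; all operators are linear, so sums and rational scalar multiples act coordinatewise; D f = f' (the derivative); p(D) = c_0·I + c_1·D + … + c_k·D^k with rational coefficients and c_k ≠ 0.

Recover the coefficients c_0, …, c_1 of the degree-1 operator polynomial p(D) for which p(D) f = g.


p(D) = -3·I − (1/2)·D, i.e. c_0 = -3, c_1 = -1/2

D^0 f = (4/3)x^5 + (7/3)x^3 + 2x^2
D^1 f = (20/3)x^4 + 7x^2 + 4x
matching coefficients of g against c_0 f + c_1 Df + … from the top degree down determines the c_i
solution: c_0 = -3, c_1 = -1/2


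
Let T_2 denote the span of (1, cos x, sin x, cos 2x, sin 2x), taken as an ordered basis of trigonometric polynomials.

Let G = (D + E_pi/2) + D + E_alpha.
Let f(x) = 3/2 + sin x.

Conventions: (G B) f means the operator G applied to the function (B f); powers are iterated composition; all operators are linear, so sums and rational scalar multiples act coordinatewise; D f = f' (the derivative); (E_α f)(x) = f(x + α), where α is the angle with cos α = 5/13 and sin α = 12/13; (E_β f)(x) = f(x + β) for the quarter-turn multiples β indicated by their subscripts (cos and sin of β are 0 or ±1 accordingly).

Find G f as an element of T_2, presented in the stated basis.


D f = cos x
E_pi/2 f = 3/2 + cos x
(D + E_pi/2) f = 3/2 + 2cos x
D f = cos x
E_alpha f = 3/2 + (12/13)cos x + (5/13)sin x
((D + E_pi/2) + D + E_alpha) f = 3 + (51/13)cos x + (5/13)sin x

g(x) = 3 + (51/13)cos x + (5/13)sin x


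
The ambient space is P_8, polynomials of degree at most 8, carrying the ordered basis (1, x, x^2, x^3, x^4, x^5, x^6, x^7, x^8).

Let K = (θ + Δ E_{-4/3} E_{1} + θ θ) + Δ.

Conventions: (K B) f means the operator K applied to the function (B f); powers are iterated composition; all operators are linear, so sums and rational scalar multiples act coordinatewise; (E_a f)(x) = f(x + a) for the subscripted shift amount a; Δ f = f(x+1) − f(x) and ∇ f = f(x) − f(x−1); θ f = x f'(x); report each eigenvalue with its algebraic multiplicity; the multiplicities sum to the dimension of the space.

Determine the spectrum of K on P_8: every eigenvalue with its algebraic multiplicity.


λ = 0 (multiplicity 1), λ = 2 (multiplicity 1), λ = 6 (multiplicity 1), λ = 12 (multiplicity 1), λ = 20 (multiplicity 1), λ = 30 (multiplicity 1), λ = 42 (multiplicity 1), λ = 56 (multiplicity 1), λ = 72 (multiplicity 1)

image of 1: 0
image of x: 2x + 2
image of x^2: 6x^2 + 4x + 4/3
image of x^3: 12x^3 + 6x^2 + 4x + 4/3
image of x^4: 20x^4 + 8x^3 + 8x^2 + (16/3)x + 32/27
image of x^5: 30x^5 + 10x^4 + (40/3)x^3 + (40/3)x^2 + (160/27)x + 92/81
image of x^6: 42x^6 + 12x^5 + 20x^4 + (80/3)x^3 + (160/9)x^2 + (184/27)x + 88/81
image of x^7: 56x^7 + 14x^6 + 28x^5 + (140/3)x^4 + (1120/27)x^3 + (644/27)x^2 + (616/81)x + 772/729
image of x^8: 72x^8 + 16x^7 + (112/3)x^6 + (224/3)x^5 + (2240/27)x^4 + (5152/81)x^3 + (2464/81)x^2 + (6176/729)x + 2272/2187
the matrix is upper triangular; its diagonal is (0, 2, 6, 12, 20, 30, 42, 56, 72)
for a triangular matrix the eigenvalues are the diagonal entries, with algebraic multiplicity their repetition count


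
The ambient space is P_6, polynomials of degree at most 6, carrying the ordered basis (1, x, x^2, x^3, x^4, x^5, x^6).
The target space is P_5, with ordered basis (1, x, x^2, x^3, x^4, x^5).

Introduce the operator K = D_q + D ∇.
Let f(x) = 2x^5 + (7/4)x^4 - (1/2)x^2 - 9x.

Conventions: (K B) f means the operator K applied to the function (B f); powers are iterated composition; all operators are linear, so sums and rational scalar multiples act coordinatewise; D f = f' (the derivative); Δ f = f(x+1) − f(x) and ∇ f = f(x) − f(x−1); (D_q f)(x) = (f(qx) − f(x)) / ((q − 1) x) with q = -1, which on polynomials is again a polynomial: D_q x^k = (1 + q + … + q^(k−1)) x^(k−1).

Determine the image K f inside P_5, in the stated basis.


D_q f = 2x^4 - 9
∇ f = 10x^4 - 13x^3 + (19/2)x^2 - 4x - 33/4
D ∇ f = 40x^3 - 39x^2 + 19x - 4
(D_q + D ∇) f = 2x^4 + 40x^3 - 39x^2 + 19x - 13

g(x) = 2x^4 + 40x^3 - 39x^2 + 19x - 13


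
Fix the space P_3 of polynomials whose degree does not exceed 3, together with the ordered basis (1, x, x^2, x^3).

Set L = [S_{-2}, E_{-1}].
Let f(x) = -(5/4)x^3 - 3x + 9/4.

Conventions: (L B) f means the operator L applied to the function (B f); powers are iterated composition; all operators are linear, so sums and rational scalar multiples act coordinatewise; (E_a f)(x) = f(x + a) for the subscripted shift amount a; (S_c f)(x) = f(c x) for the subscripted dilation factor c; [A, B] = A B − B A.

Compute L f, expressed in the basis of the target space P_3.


E_{-1} f = -(5/4)x^3 + (15/4)x^2 - (27/4)x + 13/2
S_{-2} E_{-1} f = 10x^3 + 15x^2 + (27/2)x + 13/2
S_{-2} f = 10x^3 + 6x + 9/4
E_{-1} S_{-2} f = 10x^3 - 30x^2 + 36x - 55/4
[S_{-2}, E_{-1}] f = 45x^2 - (45/2)x + 81/4

the result is g(x) = 45x^2 - (45/2)x + 81/4


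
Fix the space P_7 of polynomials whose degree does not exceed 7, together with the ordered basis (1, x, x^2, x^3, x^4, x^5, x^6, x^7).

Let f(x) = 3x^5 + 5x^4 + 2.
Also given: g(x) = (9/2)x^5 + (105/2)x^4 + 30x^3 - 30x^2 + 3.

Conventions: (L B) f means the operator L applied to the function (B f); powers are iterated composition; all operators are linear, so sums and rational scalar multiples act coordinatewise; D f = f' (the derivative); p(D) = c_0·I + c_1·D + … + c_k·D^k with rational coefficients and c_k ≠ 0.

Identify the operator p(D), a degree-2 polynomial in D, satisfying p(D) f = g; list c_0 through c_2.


D^0 f = 3x^5 + 5x^4 + 2
D^1 f = 15x^4 + 20x^3
D^2 f = 60x^3 + 60x^2
matching coefficients of g against c_0 f + c_1 Df + … from the top degree down determines the c_i
solution: c_0 = 3/2, c_1 = 3, c_2 = -1/2

p(D) = (3/2)·I + 3·D − (1/2)·D^2, i.e. c_0 = 3/2, c_1 = 3, c_2 = -1/2


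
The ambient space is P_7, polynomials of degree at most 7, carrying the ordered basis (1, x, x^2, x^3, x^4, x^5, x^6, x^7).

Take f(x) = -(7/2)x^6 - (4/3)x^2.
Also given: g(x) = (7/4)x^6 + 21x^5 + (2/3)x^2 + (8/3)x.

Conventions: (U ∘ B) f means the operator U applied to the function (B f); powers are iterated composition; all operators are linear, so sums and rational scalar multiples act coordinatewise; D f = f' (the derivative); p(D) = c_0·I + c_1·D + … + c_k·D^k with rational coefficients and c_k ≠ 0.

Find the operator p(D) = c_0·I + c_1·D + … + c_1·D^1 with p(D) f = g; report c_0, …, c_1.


D^0 f = -(7/2)x^6 - (4/3)x^2
D^1 f = -21x^5 - (8/3)x
matching coefficients of g against c_0 f + c_1 Df + … from the top degree down determines the c_i
solution: c_0 = -1/2, c_1 = -1

p(D) = -(1/2)·I − D, i.e. c_0 = -1/2, c_1 = -1


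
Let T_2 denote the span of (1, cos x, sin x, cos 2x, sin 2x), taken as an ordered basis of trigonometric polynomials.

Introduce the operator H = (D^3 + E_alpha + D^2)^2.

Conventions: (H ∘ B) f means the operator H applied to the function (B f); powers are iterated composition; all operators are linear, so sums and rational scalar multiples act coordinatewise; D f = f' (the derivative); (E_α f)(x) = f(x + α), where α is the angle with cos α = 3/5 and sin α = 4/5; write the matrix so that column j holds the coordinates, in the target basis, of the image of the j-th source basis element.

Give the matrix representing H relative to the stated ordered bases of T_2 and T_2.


the matrix is [[1, 0, 0, 0, 0]; [0, 3/25, 4/25, 0, 0]; [0, -4/25, 3/25, 0, 0]; [0, 0, 0, -19527/625, 37664/625]; [0, 0, 0, -37664/625, -19527/625]] (rows listed top to bottom)

image of 1: 1
image of cos x: (3/25)cos x - (4/25)sin x
image of sin x: (4/25)cos x + (3/25)sin x
image of cos 2x: -(19527/625)cos 2x - (37664/625)sin 2x
image of sin 2x: (37664/625)cos 2x - (19527/625)sin 2x
each image's coordinates form column j of the matrix


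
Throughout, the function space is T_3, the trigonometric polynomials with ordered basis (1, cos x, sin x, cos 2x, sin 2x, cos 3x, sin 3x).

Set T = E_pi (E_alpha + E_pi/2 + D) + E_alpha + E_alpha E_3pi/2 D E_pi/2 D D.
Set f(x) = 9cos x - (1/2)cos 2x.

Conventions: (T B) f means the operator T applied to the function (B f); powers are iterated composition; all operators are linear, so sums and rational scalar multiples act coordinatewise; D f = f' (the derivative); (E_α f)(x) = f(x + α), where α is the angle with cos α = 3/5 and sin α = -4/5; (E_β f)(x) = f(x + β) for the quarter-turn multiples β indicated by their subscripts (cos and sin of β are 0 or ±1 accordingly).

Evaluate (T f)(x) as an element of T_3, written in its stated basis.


g(x) = -(36/5)cos x + (117/5)sin x + (231/50)cos 2x + (29/25)sin 2x

E_alpha f = (27/5)cos x + (36/5)sin x + (7/50)cos 2x - (12/25)sin 2x
E_pi/2 f = -9sin x + (1/2)cos 2x
D f = -9sin x + sin 2x
(E_alpha + E_pi/2 + D) f = (27/5)cos x - (54/5)sin x + (16/25)cos 2x + (13/25)sin 2x
E_pi (E_alpha + E_pi/2 + D) f = -(27/5)cos x + (54/5)sin x + (16/25)cos 2x + (13/25)sin 2x
E_alpha f = (27/5)cos x + (36/5)sin x + (7/50)cos 2x - (12/25)sin 2x
D f = -9sin x + sin 2x
D D f = -9cos x + 2cos 2x
E_pi/2 D D f = 9sin x - 2cos 2x
D (E_pi/2 D D) f = 9cos x + 4sin 2x
E_3pi/2 D (E_pi/2 D D) f = 9sin x - 4sin 2x
E_alpha (E_3pi/2 D) (E_pi/2 D D) f = -(36/5)cos x + (27/5)sin x + (96/25)cos 2x + (28/25)sin 2x
(E_pi (E_alpha + E_pi/2 + D) + E_alpha + E_alpha E_3pi/2 D E_pi/2 D D) f = -(36/5)cos x + (117/5)sin x + (231/50)cos 2x + (29/25)sin 2x
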